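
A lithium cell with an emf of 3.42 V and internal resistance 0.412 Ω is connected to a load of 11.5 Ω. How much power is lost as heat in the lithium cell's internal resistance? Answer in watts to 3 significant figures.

0.0340 W

Internal loss is I²r, with I set by the total series resistance r+R.
I = ε / (r + R) = 3.42 / (0.412 + 11.5) = 0.2871 A
P_int = I² r = (0.2871)² × 0.412 = 0.03396 W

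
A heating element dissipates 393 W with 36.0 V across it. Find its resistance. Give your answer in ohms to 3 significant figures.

3.30 Ω

Inverting the appropriate power form: R = V² / P.
R = (36.0)² / 393 = 3.298 Ω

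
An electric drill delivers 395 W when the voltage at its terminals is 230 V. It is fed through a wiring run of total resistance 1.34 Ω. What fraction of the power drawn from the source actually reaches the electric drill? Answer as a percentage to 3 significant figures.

99.0 %

I = P / V = 395 / 230 = 1.717 A through the wiring run.
P_line = I² R_line = (1.717)² × 1.34 = 3.952 W
P_source = P_load + P_line = 395.0 + 3.952 = 399.0 W
η = P_load / P_source = 395.0 / 399.0 = 0.9901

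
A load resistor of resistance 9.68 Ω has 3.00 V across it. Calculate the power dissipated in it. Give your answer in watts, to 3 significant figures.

0.930 W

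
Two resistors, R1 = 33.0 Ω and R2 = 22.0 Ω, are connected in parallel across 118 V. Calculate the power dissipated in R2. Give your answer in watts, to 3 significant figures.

Every branch has 118 V across it, so for R2 the power is simply V²/R.
P_R2 = V² / R2 = (118)² / 22.0 Ω = 632.9 W

633 W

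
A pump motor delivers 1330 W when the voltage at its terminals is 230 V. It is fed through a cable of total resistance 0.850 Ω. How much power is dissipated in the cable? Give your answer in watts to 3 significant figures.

Line loss is just I²R for the cable — we know both I and R_line directly.
I = P / V = 1330 / 230 = 5.783 A through the cable.
P_line = I² R_line = (5.783)² × 0.850 = 28.42 W

28.4 W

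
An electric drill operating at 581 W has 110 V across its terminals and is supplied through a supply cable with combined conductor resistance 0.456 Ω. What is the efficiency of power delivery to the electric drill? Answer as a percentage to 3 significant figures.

I = P / V = 581 / 110 = 5.282 A through the supply cable.
P_line = I² R_line = (5.282)² × 0.456 = 12.72 W
P_source = P_load + P_line = 581.0 + 12.72 = 593.7 W
η = P_load / P_source = 581.0 / 593.7 = 0.9786

97.9 %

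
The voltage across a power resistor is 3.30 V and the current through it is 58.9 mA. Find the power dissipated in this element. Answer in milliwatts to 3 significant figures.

194 mW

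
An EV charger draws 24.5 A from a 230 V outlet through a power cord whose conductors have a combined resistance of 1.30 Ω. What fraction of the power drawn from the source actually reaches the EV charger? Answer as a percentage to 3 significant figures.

The power cord carries the full 24.5 A.
P_line = I² R_line = (24.50)² × 1.30 = 780.3 W
P_source = V I = 230 × 24.50 = 5635 W; P_load = 4855 W
η = P_load / P_source = 4855 / 5635 = 0.8615

86.2 %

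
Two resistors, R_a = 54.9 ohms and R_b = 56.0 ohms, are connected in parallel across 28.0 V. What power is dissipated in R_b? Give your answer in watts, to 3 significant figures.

14.0 W

Parallel branches share the same voltage; P = V²/R gives the branch power in one step.
P_R_b = V² / R_b = (28.0)² / 56.0 Ω = 14.00 W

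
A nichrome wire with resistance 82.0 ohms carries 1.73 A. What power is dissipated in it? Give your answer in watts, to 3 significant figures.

245 W

The current through and the resistance of the element are both given; use P = I²R.
P = (1.730 A)² × 82.0 Ω = 245.4 W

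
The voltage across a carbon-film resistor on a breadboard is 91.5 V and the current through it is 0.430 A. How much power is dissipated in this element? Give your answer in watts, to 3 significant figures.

39.3 W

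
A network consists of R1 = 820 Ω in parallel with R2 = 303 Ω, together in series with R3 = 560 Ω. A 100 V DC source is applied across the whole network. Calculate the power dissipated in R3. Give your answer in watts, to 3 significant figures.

9.18 W

Combine R1 and R2 into their parallel equivalent first, reducing the network to two series resistors.
R_p = (820×303)/(820+303) = 221.2 Ω
R_total = R_p + 560 = 221.2 + 560 = 781.2 Ω
I = V / R_total = 100 / 781.2 = 0.1280 A
R3 carries the full series current, so P = I²R.
P_R3 = (0.1280)² × 560 = 9.175 W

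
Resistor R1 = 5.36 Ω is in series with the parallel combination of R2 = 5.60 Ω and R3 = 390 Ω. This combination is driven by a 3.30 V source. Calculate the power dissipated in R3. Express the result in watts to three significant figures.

0.00719 W

Collapse R2‖R3 to a single equivalent, reducing the network to two series elements.
R_p = (5.60×390)/(5.60+390) = 5.521 Ω
R_total = 5.36 + 5.521 = 10.88 Ω
I = V / R_total = 3.30 / 10.88 = 0.3033 A
Voltage across the parallel pair: V_p = I × R_p = 0.3033 × 5.521 = 1.674 V
R3 sees V_p directly, so P = V_p² / R3.
P_R3 = (1.674)² / 390 = 0.007189 W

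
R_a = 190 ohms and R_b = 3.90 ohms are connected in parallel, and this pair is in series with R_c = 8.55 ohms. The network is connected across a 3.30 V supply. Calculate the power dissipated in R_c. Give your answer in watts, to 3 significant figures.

Reduce the parallel combination to a single R_p; the circuit then becomes R_p in series with the remaining resistor.
R_p = (190×3.90)/(190+3.90) = 3.822 Ω
R_total = R_p + 8.55 = 3.822 + 8.55 = 12.37 Ω
I = V / R_total = 3.30 / 12.37 = 0.2667 A
All the supply current flows through R_c; use P = I²R_c.
P_R_c = (0.2667)² × 8.55 = 0.6083 W

0.608 W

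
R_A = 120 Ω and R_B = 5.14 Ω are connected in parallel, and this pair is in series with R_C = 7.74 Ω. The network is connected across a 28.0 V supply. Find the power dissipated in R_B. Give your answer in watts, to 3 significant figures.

Combine R_A and R_B into their parallel equivalent first, reducing the network to two series resistors.
R_p = (120×5.14)/(120+5.14) = 4.929 Ω
R_total = R_p + 7.74 = 4.929 + 7.74 = 12.67 Ω
I = V / R_total = 28.0 / 12.67 = 2.210 A
Voltage across the parallel pair: V_p = I × R_p = 2.210 × 4.929 = 10.89 V
R_B sits across V_p; its power is V_p²/R.
P_R_B = (10.89)² / 5.14 = 23.09 W

23.1 W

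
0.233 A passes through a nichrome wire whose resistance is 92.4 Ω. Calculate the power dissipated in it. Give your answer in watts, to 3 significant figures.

5.02 W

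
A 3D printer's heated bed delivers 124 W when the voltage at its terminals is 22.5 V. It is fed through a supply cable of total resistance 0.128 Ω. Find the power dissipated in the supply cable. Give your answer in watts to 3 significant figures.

The supply cable is a series resistance carrying the load current; its dissipation is I²R_line.
I = P / V = 124 / 22.5 = 5.511 A through the supply cable.
P_line = I² R_line = (5.511)² × 0.128 = 3.888 W

3.89 W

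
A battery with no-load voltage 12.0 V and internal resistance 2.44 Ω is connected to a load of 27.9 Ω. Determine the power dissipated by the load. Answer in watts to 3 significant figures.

With r and R in series, I = ε/(r+R); the load dissipates I²R.
I = ε / (r + R) = 12.0 / (2.44 + 27.9) = 0.3955 A
P_load = I² R = (0.3955)² × 27.9 = 4.365 W

4.36 W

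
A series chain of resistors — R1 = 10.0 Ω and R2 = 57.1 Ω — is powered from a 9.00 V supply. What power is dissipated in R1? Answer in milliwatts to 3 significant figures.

Series elements share the same current, so find I first, then use P = I²R.
R_total = 10.0 + 57.1 = 67.10 Ω
I = V / R_total = 9.00 / 67.10 = 0.1341 A
P_R1 = I² × R1 = (0.1341)² × 10.0 = 0.1799 W

180 mW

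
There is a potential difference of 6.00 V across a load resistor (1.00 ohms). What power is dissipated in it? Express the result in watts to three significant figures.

Voltage and resistance are given, so P = V²/R is the one-step route.
P = (6.00 V)² / 1.00 Ω = 36.00 W

36.0 W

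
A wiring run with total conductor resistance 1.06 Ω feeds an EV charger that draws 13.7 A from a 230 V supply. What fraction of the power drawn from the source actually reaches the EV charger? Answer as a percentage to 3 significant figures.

93.7 %

The wiring run carries the full 13.7 A.
P_line = I² R_line = (13.70)² × 1.06 = 199.0 W
P_source = V I = 230 × 13.70 = 3151 W; P_load = 2952 W
η = P_load / P_source = 2952 / 3151 = 0.9369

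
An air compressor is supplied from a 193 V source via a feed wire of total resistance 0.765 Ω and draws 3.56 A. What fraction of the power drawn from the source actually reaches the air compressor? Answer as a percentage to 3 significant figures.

98.6 %

The feed wire carries the full 3.56 A.
P_line = I² R_line = (3.560)² × 0.765 = 9.695 W
P_source = V I = 193 × 3.560 = 687.1 W; P_load = 677.4 W
η = P_load / P_source = 677.4 / 687.1 = 0.9859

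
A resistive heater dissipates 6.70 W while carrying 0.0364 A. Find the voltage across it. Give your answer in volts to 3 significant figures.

184 V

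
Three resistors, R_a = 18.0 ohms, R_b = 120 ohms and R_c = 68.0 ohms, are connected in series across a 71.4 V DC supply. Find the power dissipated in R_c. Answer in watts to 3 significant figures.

8.17 W

In a series string the same current flows through every resistor — find that current, then P = I²R for the one we want.
R_total = 18.0 + 120 + 68.0 = 206.0 Ω
I = V / R_total = 71.4 / 206.0 = 0.3466 A
P_R_c = I² × R_c = (0.3466)² × 68.0 = 8.169 W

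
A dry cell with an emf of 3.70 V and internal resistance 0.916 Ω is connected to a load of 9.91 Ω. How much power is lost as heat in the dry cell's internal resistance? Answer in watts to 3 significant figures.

0.107 W

The source's internal resistance is just another series element carrying I; its dissipation is I²r.
I = ε / (r + R) = 3.70 / (0.916 + 9.91) = 0.3418 A
P_int = I² r = (0.3418)² × 0.916 = 0.1070 W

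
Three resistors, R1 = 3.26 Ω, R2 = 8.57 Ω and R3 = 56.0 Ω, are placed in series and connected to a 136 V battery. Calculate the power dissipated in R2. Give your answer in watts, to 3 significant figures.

In a series string the same current flows through every resistor — find that current, then P = I²R for the one we want.
R_total = 3.26 + 8.57 + 56.0 = 67.83 Ω
I = V / R_total = 136 / 67.83 = 2.005 A
P_R2 = I² × R2 = (2.005)² × 8.57 = 34.45 W

34.5 W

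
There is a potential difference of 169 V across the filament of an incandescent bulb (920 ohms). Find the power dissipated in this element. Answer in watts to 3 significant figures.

With V across and R both known, P = V²/R gives the dissipation directly.
P = (169 V)² / 920 Ω = 31.04 W

31.0 W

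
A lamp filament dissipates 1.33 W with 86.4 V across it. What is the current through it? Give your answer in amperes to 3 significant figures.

0.0154 A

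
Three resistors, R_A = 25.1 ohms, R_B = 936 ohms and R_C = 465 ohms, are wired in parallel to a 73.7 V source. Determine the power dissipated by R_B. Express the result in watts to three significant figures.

5.80 W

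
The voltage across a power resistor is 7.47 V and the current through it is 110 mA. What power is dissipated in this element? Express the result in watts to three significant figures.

0.822 W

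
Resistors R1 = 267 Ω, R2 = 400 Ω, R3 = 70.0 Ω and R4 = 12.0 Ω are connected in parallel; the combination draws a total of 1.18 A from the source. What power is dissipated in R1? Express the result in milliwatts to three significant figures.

483 mW

We need the common branch voltage; get it from I_total × R_eq, then P = V²/R for the branch.
1/R_eq = 1/267 + 1/400 + 1/70.0 + 1/12.0 ⇒ R_eq = 9.628 Ω
V = I_total × R_eq = 1.180 × 9.628 = 11.36 V
P_R1 = V² / R1 = (11.36)² / 267 = 0.4834 W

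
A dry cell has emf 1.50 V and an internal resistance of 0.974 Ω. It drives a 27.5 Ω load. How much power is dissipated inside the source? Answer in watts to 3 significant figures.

0.00270 W

The internal resistance carries the same current as the load; P_int = I²r.
I = ε / (r + R) = 1.50 / (0.974 + 27.5) = 0.05268 A
P_int = I² r = (0.05268)² × 0.974 = 0.002703 W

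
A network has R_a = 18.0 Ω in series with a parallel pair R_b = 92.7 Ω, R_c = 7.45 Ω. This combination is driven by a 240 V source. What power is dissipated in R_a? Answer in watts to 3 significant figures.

1670 W

Collapse R_b‖R_c to a single equivalent, reducing the network to two series elements.
R_p = (92.7×7.45)/(92.7+7.45) = 6.896 Ω
R_total = 18.0 + 6.896 = 24.90 Ω
I = V / R_total = 240 / 24.90 = 9.640 A
R_a carries the full series current, so P = I²R.
P_R_a = (9.640)² × 18.0 = 1673 W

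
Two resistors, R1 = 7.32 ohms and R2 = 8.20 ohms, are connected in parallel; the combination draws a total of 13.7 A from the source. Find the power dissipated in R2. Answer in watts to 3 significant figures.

Only the total current is stated, so first find the parallel equivalent to get the voltage across the combination.
1/R_eq = 1/7.32 + 1/8.20 ⇒ R_eq = 3.868 Ω
V = I_total × R_eq = 13.70 × 3.868 = 52.99 V
P_R2 = V² / R2 = (52.99)² / 8.20 = 342.4 W

342 W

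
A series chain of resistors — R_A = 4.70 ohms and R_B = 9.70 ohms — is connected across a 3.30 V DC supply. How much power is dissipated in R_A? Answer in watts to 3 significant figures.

0.247 W

In a series string the same current flows through every resistor — find that current, then P = I²R for the one we want.
R_total = 4.70 + 9.70 = 14.40 Ω
I = V / R_total = 3.30 / 14.40 = 0.2292 A
P_R_A = I² × R_A = (0.2292)² × 4.70 = 0.2468 W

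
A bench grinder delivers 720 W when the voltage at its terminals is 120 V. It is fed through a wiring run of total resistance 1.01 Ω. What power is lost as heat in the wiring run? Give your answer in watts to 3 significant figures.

36.4 W

The wiring run is a series resistance carrying the load current; its dissipation is I²R_line.
I = P / V = 720 / 120 = 6.000 A through the wiring run.
P_line = I² R_line = (6.000)² × 1.01 = 36.36 W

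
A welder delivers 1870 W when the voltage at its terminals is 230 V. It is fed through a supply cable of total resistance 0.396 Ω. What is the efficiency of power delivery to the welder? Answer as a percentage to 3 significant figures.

98.6 %

I = P / V = 1870 / 230 = 8.130 A through the supply cable.
P_line = I² R_line = (8.130)² × 0.396 = 26.18 W
P_source = P_load + P_line = 1870 + 26.18 = 1896 W
η = P_load / P_source = 1870 / 1896 = 0.9862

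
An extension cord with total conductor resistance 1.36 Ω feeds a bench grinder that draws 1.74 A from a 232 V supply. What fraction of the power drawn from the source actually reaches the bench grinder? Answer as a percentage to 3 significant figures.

99.0 %

The extension cord carries the full 1.74 A.
P_line = I² R_line = (1.740)² × 1.36 = 4.118 W
P_source = V I = 232 × 1.740 = 403.7 W; P_load = 399.6 W
η = P_load / P_source = 399.6 / 403.7 = 0.9898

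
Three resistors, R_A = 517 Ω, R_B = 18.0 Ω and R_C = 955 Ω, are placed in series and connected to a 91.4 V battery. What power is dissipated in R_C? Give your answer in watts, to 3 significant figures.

In a series string the same current flows through every resistor — find that current, then P = I²R for the one we want.
R_total = 517 + 18.0 + 955 = 1490 Ω
I = V / R_total = 91.4 / 1490 = 0.06134 A
P_R_C = I² × R_C = (0.06134)² × 955 = 3.594 W

3.59 W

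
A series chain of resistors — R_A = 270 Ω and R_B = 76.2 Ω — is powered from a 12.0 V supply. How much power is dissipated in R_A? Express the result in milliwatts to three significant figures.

324 mW

Series elements share the same current, so find I first, then use P = I²R.
R_total = 270 + 76.2 = 346.2 Ω
I = V / R_total = 12.0 / 346.2 = 0.03466 A
P_R_A = I² × R_A = (0.03466)² × 270 = 0.3244 W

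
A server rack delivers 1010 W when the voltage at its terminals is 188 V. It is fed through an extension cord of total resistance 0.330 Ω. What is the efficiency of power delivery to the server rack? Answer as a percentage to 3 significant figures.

I = P / V = 1010 / 188 = 5.372 A through the extension cord.
P_line = I² R_line = (5.372)² × 0.330 = 9.524 W
P_source = P_load + P_line = 1010 + 9.524 = 1020 W
η = P_load / P_source = 1010 / 1020 = 0.9907

99.1 %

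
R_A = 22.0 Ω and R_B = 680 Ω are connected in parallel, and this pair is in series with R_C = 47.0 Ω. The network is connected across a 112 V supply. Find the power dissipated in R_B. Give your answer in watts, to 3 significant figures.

Collapse the R_A‖R_B pair into one equivalent R_p; then R_p and R_C form a series string.
R_p = (22.0×680)/(22.0+680) = 21.31 Ω
R_total = R_p + 47.0 = 21.31 + 47.0 = 68.31 Ω
I = V / R_total = 112 / 68.31 = 1.640 A
Voltage across the parallel pair: V_p = I × R_p = 1.640 × 21.31 = 34.94 V
Use P = V²/R for R_B with V = V_p.
P_R_B = (34.94)² / 680 = 1.795 W

1.80 W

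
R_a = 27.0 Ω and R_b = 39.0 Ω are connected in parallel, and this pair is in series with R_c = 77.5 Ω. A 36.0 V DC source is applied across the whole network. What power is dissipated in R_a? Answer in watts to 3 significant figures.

Reduce the parallel combination to a single R_p; the circuit then becomes R_p in series with the remaining resistor.
R_p = (27.0×39.0)/(27.0+39.0) = 15.95 Ω
R_total = R_p + 77.5 = 15.95 + 77.5 = 93.45 Ω
I = V / R_total = 36.0 / 93.45 = 0.3852 A
Voltage across the parallel pair: V_p = I × R_p = 0.3852 × 15.95 = 6.146 V
R_a sits across V_p; its power is V_p²/R.
P_R_a = (6.146)² / 27.0 = 1.399 W

1.40 W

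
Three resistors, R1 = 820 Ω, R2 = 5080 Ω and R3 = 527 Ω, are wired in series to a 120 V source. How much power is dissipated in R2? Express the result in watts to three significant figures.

The current is common to all series resistors; compute it, then apply P = I²R for the target.
R_total = 820 + 5080 + 527 = 6427 Ω
I = V / R_total = 120 / 6427 = 0.01867 A
P_R2 = I² × R2 = (0.01867)² × 5080 = 1.771 W

1.77 W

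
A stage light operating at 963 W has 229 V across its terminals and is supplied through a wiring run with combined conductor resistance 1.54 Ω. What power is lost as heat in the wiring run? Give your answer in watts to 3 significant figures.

27.2 W

Only the current and the line resistance are needed for the I²R loss.
I = P / V = 963 / 229 = 4.205 A through the wiring run.
P_line = I² R_line = (4.205)² × 1.54 = 27.23 W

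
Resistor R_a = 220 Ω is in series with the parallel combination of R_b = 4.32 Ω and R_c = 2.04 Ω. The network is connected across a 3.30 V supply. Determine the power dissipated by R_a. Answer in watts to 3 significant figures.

Collapse R_b‖R_c to a single equivalent, reducing the network to two series elements.
R_p = (4.32×2.04)/(4.32+2.04) = 1.386 Ω
R_total = 220 + 1.386 = 221.4 Ω
I = V / R_total = 3.30 / 221.4 = 0.01491 A
All the current flows through R_a; use P = I²R.
P_R_a = (0.01491)² × 220 = 0.04888 W

0.0489 W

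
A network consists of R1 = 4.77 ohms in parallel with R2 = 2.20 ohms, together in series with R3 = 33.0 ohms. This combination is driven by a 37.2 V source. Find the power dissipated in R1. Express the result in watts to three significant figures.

0.552 W

Reduce the parallel combination to a single R_p; the circuit then becomes R_p in series with the remaining resistor.
R_p = (4.77×2.20)/(4.77+2.20) = 1.506 Ω
R_total = R_p + 33.0 = 1.506 + 33.0 = 34.51 Ω
I = V / R_total = 37.2 / 34.51 = 1.078 A
Voltage across the parallel pair: V_p = I × R_p = 1.078 × 1.506 = 1.623 V
R1 has V_p across it, so P = V_p²/R1.
P_R1 = (1.623)² / 4.77 = 0.5523 W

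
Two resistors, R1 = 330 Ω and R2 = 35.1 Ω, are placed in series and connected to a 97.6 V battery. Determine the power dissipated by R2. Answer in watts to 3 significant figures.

In a series string the same current flows through every resistor — find that current, then P = I²R for the one we want.
R_total = 330 + 35.1 = 365.1 Ω
I = V / R_total = 97.6 / 365.1 = 0.2673 A
P_R2 = I² × R2 = (0.2673)² × 35.1 = 2.508 W

2.51 W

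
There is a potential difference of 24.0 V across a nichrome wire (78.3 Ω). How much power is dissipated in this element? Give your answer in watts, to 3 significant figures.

V and R are stated; P = V²/R avoids computing the current.
P = (24.0 V)² / 78.3 Ω = 7.356 W

7.36 W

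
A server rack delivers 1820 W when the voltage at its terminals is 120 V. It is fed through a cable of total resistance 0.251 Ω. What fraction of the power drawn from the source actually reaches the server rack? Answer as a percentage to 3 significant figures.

96.9 %

I = P / V = 1820 / 120 = 15.17 A through the cable.
P_line = I² R_line = (15.17)² × 0.251 = 57.74 W
P_source = P_load + P_line = 1820 + 57.74 = 1878 W
η = P_load / P_source = 1820 / 1878 = 0.9693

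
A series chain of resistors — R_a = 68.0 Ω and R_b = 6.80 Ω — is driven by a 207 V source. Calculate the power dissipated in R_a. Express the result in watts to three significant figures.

Since the resistors are in series they all carry the loop current I = V/R_total; the power in any one is I²R.
R_total = 68.0 + 6.80 = 74.80 Ω
I = V / R_total = 207 / 74.80 = 2.767 A
P_R_a = I² × R_a = (2.767)² × 68.0 = 520.8 W

521 W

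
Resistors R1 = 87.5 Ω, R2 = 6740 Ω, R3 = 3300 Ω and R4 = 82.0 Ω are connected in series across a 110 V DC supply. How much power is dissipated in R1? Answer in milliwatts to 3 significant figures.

10.2 mW

The current is common to all series resistors; compute it, then apply P = I²R for the target.
R_total = 87.5 + 6740 + 3300 + 82.0 = 10210 Ω
I = V / R_total = 110 / 10210 = 0.01077 A
P_R1 = I² × R1 = (0.01077)² × 87.5 = 0.01016 W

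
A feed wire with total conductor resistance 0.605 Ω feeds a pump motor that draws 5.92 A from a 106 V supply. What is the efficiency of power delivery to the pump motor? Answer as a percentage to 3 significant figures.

The feed wire carries the full 5.92 A.
P_line = I² R_line = (5.920)² × 0.605 = 21.20 W
P_source = V I = 106 × 5.920 = 627.5 W; P_load = 606.3 W
η = P_load / P_source = 606.3 / 627.5 = 0.9662

96.6 %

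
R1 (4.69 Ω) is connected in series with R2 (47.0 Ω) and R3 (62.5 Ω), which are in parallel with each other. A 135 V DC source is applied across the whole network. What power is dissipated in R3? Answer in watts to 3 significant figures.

Collapse R2‖R3 to a single equivalent, reducing the network to two series elements.
R_p = (47.0×62.5)/(47.0+62.5) = 26.83 Ω
R_total = 4.69 + 26.83 = 31.52 Ω
I = V / R_total = 135 / 31.52 = 4.283 A
Voltage across the parallel pair: V_p = I × R_p = 4.283 × 26.83 = 114.9 V
R3 is across V_p, so use P = V²/R for that branch.
P_R3 = (114.9)² / 62.5 = 211.3 W

211 W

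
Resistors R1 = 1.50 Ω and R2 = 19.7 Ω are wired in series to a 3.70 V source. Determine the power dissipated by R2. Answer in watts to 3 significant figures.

0.600 W

Since the resistors are in series they all carry the loop current I = V/R_total; the power in any one is I²R.
R_total = 1.50 + 19.7 = 21.20 Ω
I = V / R_total = 3.70 / 21.20 = 0.1745 A
P_R2 = I² × R2 = (0.1745)² × 19.7 = 0.6001 W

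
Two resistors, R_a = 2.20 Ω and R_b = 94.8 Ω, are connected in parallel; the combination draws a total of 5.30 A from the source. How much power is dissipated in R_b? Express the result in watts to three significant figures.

Only the total current is stated, so first find the parallel equivalent to get the voltage across the combination.
1/R_eq = 1/2.20 + 1/94.8 ⇒ R_eq = 2.150 Ω
V = I_total × R_eq = 5.300 × 2.150 = 11.40 V
P_R_b = V² / R_b = (11.40)² / 94.8 = 1.370 W

1.37 W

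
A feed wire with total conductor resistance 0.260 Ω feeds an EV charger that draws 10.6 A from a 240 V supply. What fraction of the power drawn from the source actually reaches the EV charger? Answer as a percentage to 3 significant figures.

The feed wire carries the full 10.6 A.
P_line = I² R_line = (10.60)² × 0.260 = 29.21 W
P_source = V I = 240 × 10.60 = 2544 W; P_load = 2515 W
η = P_load / P_source = 2515 / 2544 = 0.9885

98.9 %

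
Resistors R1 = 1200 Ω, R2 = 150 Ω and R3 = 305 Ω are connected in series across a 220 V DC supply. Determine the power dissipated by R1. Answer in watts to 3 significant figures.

In a series string the same current flows through every resistor — find that current, then P = I²R for the one we want.
R_total = 1200 + 150 + 305 = 1655 Ω
I = V / R_total = 220 / 1655 = 0.1329 A
P_R1 = I² × R1 = (0.1329)² × 1200 = 21.20 W

21.2 W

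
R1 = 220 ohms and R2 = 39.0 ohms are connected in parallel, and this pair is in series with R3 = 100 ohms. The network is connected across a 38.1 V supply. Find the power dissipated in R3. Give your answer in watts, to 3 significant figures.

8.19 W

Combine R1 and R2 into their parallel equivalent first, reducing the network to two series resistors.
R_p = (220×39.0)/(220+39.0) = 33.13 Ω
R_total = R_p + 100 = 33.13 + 100 = 133.1 Ω
I = V / R_total = 38.1 / 133.1 = 0.2862 A
R3 is the series element, so its power is I²R.
P_R3 = (0.2862)² × 100 = 8.191 W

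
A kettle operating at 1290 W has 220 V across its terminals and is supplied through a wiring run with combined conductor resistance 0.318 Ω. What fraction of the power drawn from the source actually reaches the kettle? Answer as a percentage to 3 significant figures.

I = P / V = 1290 / 220 = 5.864 A through the wiring run.
P_line = I² R_line = (5.864)² × 0.318 = 10.93 W
P_source = P_load + P_line = 1290 + 10.93 = 1301 W
η = P_load / P_source = 1290 / 1301 = 0.9916

99.2 %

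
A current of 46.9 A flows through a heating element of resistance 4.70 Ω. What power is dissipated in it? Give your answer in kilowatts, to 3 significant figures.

10.3 kW

Knowing I and R, the power is just I²R — no need to find V first.
P = (46.90 A)² × 4.70 Ω = 10340 W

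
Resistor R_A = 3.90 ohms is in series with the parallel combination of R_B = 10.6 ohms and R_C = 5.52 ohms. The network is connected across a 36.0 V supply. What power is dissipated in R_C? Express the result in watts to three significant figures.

Collapse R_B‖R_C to a single equivalent, reducing the network to two series elements.
R_p = (10.6×5.52)/(10.6+5.52) = 3.630 Ω
R_total = 3.90 + 3.630 = 7.530 Ω
I = V / R_total = 36.0 / 7.530 = 4.781 A
Voltage across the parallel pair: V_p = I × R_p = 4.781 × 3.630 = 17.35 V
With V_p across R_C, its power is V_p²/R_C.
P_R_C = (17.35)² / 5.52 = 54.56 W

54.6 W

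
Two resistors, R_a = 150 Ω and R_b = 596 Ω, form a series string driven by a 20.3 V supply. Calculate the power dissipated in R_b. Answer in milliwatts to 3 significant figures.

441 mW

Series elements share the same current, so find I first, then use P = I²R.
R_total = 150 + 596 = 746.0 Ω
I = V / R_total = 20.3 / 746.0 = 0.02721 A
P_R_b = I² × R_b = (0.02721)² × 596 = 0.4413 W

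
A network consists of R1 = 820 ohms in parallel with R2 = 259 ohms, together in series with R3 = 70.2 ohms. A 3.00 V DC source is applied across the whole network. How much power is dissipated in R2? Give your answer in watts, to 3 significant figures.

0.0189 W

Reduce the parallel combination to a single R_p; the circuit then becomes R_p in series with the remaining resistor.
R_p = (820×259)/(820+259) = 196.8 Ω
R_total = R_p + 70.2 = 196.8 + 70.2 = 267.0 Ω
I = V / R_total = 3.00 / 267.0 = 0.01123 A
Voltage across the parallel pair: V_p = I × R_p = 0.01123 × 196.8 = 2.211 V
R2 has V_p across it, so P = V_p²/R2.
P_R2 = (2.211)² / 259 = 0.01888 W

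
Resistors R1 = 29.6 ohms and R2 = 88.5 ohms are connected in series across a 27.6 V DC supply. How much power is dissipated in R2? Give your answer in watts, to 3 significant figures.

4.83 W

The current is common to all series resistors; compute it, then apply P = I²R for the target.
R_total = 29.6 + 88.5 = 118.1 Ω
I = V / R_total = 27.6 / 118.1 = 0.2337 A
P_R2 = I² × R2 = (0.2337)² × 88.5 = 4.833 W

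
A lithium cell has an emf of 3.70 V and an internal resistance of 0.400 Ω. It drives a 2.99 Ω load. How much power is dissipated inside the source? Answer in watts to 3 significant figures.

0.477 W

r is in series with the load, so it carries the full circuit current — the loss in it is I²r.
I = ε / (r + R) = 3.70 / (0.400 + 2.99) = 1.091 A
P_int = I² r = (1.091)² × 0.400 = 0.4765 W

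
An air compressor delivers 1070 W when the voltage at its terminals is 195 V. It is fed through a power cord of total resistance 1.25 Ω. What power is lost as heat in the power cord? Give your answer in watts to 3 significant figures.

The power cord is a series resistance carrying the load current; its dissipation is I²R_line.
I = P / V = 1070 / 195 = 5.487 A through the power cord.
P_line = I² R_line = (5.487)² × 1.25 = 37.64 W

37.6 W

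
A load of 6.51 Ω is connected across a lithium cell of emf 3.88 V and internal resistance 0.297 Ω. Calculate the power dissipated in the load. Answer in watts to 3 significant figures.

2.12 W

With r and R in series, I = ε/(r+R); the load dissipates I²R.
I = ε / (r + R) = 3.88 / (0.297 + 6.51) = 0.5700 A
P_load = I² R = (0.5700)² × 6.51 = 2.115 W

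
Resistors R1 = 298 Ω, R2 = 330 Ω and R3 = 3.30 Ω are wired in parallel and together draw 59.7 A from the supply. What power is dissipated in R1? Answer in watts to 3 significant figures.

We need the common branch voltage; get it from I_total × R_eq, then P = V²/R for the branch.
1/R_eq = 1/298 + 1/330 + 1/3.30 ⇒ R_eq = 3.232 Ω
V = I_total × R_eq = 59.70 × 3.232 = 192.9 V
P_R1 = V² / R1 = (192.9)² / 298 = 124.9 W

125 W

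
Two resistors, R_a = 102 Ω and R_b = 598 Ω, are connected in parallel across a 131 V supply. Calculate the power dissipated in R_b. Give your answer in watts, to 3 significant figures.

28.7 W

The supply voltage appears across each parallel branch — just use P = V²/R_b.
P_R_b = V² / R_b = (131)² / 598 Ω = 28.70 W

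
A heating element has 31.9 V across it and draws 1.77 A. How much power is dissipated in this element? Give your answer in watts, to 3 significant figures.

Both the voltage across and the current through the element are known, so P = V I applies directly.
P = 31.9 V × 1.770 A = 56.46 W

56.5 W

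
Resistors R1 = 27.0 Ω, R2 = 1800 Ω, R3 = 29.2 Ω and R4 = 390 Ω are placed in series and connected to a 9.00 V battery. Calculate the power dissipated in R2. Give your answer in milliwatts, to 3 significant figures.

In a series string the same current flows through every resistor — find that current, then P = I²R for the one we want.
R_total = 27.0 + 1800 + 29.2 + 390 = 2246 Ω
I = V / R_total = 9.00 / 2246 = 0.004007 A
P_R2 = I² × R2 = (0.004007)² × 1800 = 0.02890 W

28.9 mW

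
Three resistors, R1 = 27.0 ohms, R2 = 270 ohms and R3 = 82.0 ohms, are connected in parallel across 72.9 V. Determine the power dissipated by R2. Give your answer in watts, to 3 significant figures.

19.7 W

R2 sits directly across the source, so P = V²/R with V = 72.9 V.
P_R2 = V² / R2 = (72.9)² / 270 Ω = 19.68 W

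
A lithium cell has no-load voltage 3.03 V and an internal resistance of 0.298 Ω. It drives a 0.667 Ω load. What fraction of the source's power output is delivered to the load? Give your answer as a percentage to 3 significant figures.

69.1 %

Efficiency is P_load / P_total. With a series r and R sharing the same I, P = I²R for each, so η = R/(R+r).
η = R / (R + r) = 0.667 / (0.667 + 0.298) = 0.6912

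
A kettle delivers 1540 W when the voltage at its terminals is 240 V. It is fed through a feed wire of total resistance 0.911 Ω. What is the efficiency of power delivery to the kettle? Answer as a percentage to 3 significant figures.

97.6 %

I = P / V = 1540 / 240 = 6.417 A through the feed wire.
P_line = I² R_line = (6.417)² × 0.911 = 37.51 W
P_source = P_load + P_line = 1540 + 37.51 = 1578 W
η = P_load / P_source = 1540 / 1578 = 0.9762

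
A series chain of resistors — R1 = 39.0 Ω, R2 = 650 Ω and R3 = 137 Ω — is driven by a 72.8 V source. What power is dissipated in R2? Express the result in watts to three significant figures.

In a series string the same current flows through every resistor — find that current, then P = I²R for the one we want.
R_total = 39.0 + 650 + 137 = 826.0 Ω
I = V / R_total = 72.8 / 826.0 = 0.08814 A
P_R2 = I² × R2 = (0.08814)² × 650 = 5.049 W

5.05 W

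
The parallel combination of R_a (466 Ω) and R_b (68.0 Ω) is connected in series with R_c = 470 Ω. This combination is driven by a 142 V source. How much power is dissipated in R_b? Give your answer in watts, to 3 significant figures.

Collapse the R_a‖R_b pair into one equivalent R_p; then R_p and R_c form a series string.
R_p = (466×68.0)/(466+68.0) = 59.34 Ω
R_total = R_p + 470 = 59.34 + 470 = 529.3 Ω
I = V / R_total = 142 / 529.3 = 0.2683 A
Voltage across the parallel pair: V_p = I × R_p = 0.2683 × 59.34 = 15.92 V
Use P = V²/R for R_b with V = V_p.
P_R_b = (15.92)² / 68.0 = 3.727 W

3.73 W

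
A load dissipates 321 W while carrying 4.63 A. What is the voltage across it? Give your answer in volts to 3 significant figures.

69.3 V

Inverting the appropriate power form: V = P / I.
V = 321 / 4.630 = 69.33 V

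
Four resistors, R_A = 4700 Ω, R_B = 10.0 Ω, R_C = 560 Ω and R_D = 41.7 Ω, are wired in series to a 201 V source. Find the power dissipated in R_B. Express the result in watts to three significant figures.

Every series element carries the same I. Get I from the total resistance, then P = I² × R_B.
R_total = 4700 + 10.0 + 560 + 41.7 = 5312 Ω
I = V / R_total = 201 / 5312 = 0.03784 A
P_R_B = I² × R_B = (0.03784)² × 10.0 = 0.01432 W

0.0143 W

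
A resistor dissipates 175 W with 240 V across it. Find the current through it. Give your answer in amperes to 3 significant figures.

0.729 A

The two known quantities fix the third via I = P / V.
I = 175 / 240 = 0.7292 A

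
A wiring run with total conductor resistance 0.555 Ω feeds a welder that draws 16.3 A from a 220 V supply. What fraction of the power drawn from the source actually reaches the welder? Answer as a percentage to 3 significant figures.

95.9 %

The wiring run carries the full 16.3 A.
P_line = I² R_line = (16.30)² × 0.555 = 147.5 W
P_source = V I = 220 × 16.30 = 3586 W; P_load = 3439 W
η = P_load / P_source = 3439 / 3586 = 0.9589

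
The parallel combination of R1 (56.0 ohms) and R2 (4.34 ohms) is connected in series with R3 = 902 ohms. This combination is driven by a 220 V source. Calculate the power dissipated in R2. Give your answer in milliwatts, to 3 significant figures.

Reduce the parallel combination to a single R_p; the circuit then becomes R_p in series with the remaining resistor.
R_p = (56.0×4.34)/(56.0+4.34) = 4.028 Ω
R_total = R_p + 902 = 4.028 + 902 = 906.0 Ω
I = V / R_total = 220 / 906.0 = 0.2428 A
Voltage across the parallel pair: V_p = I × R_p = 0.2428 × 4.028 = 0.9780 V
R2 sits across V_p; its power is V_p²/R.
P_R2 = (0.9780)² / 4.34 = 0.2204 W

220 mW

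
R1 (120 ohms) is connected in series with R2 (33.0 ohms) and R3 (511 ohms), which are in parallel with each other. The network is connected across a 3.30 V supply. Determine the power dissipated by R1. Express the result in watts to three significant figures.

0.0573 W

Replace R2 and R3 with their parallel equivalent so the circuit becomes R1 in series with R_p.
R_p = (33.0×511)/(33.0+511) = 31.00 Ω
R_total = 120 + 31.00 = 151.0 Ω
I = V / R_total = 3.30 / 151.0 = 0.02185 A
R1 is in the main series path, so its power is I²R1.
P_R1 = (0.02185)² × 120 = 0.05731 W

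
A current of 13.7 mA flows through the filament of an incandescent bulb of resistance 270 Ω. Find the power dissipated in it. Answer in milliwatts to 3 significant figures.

Knowing I and R, the power is just I²R — no need to find V first.
P = (0.01370 A)² × 270 Ω = 0.05068 W

50.7 mW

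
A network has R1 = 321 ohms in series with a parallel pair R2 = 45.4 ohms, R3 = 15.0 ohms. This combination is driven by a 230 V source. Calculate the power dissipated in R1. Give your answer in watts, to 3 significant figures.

154 W

Reduce the parallel pair to R_p first; the network is then a simple series string.
R_p = (45.4×15.0)/(45.4+15.0) = 11.27 Ω
R_total = 321 + 11.27 = 332.3 Ω
I = V / R_total = 230 / 332.3 = 0.6922 A
R1 is in the main series path, so its power is I²R1.
P_R1 = (0.6922)² × 321 = 153.8 W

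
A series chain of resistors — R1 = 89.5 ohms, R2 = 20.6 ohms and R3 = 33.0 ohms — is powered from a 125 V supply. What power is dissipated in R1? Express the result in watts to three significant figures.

Every series element carries the same I. Get I from the total resistance, then P = I² × R1.
R_total = 89.5 + 20.6 + 33.0 = 143.1 Ω
I = V / R_total = 125 / 143.1 = 0.8735 A
P_R1 = I² × R1 = (0.8735)² × 89.5 = 68.29 W

68.3 W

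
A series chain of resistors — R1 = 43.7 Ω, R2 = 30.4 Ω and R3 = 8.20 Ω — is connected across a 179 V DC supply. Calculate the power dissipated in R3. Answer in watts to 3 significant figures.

Every series element carries the same I. Get I from the total resistance, then P = I² × R3.
R_total = 43.7 + 30.4 + 8.20 = 82.30 Ω
I = V / R_total = 179 / 82.30 = 2.175 A
P_R3 = I² × R3 = (2.175)² × 8.20 = 38.79 W

38.8 W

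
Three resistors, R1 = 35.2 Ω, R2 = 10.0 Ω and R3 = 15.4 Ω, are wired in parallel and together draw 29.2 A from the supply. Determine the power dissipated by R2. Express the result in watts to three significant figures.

Only the total current is stated, so first find the parallel equivalent to get the voltage across the combination.
1/R_eq = 1/35.2 + 1/10.0 + 1/15.4 ⇒ R_eq = 5.172 Ω
V = I_total × R_eq = 29.20 × 5.172 = 151.0 V
P_R2 = V² / R2 = (151.0)² / 10.0 = 2281 W

2280 W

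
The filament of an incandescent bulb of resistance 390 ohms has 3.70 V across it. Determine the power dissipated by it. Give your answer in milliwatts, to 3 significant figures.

35.1 mW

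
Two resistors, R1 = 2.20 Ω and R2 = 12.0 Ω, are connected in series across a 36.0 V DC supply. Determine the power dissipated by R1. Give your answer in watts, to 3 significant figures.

Series elements share the same current, so find I first, then use P = I²R.
R_total = 2.20 + 12.0 = 14.20 Ω
I = V / R_total = 36.0 / 14.20 = 2.535 A
P_R1 = I² × R1 = (2.535)² × 2.20 = 14.14 W

14.1 W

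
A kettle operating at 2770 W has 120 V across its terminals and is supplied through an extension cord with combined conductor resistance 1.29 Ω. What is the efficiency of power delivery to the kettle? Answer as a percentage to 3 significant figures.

80.1 %

I = P / V = 2770 / 120 = 23.08 A through the extension cord.
P_line = I² R_line = (23.08)² × 1.29 = 687.4 W
P_source = P_load + P_line = 2770 + 687.4 = 3457 W
η = P_load / P_source = 2770 / 3457 = 0.8012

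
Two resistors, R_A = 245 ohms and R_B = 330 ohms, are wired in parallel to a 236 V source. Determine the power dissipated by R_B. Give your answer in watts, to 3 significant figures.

Parallel branches share the same voltage; P = V²/R gives the branch power in one step.
P_R_B = V² / R_B = (236)² / 330 Ω = 168.8 W

169 W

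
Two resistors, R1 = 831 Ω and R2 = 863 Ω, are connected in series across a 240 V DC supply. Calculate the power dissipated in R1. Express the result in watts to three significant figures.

16.7 W

In a series string the same current flows through every resistor — find that current, then P = I²R for the one we want.
R_total = 831 + 863 = 1694 Ω
I = V / R_total = 240 / 1694 = 0.1417 A
P_R1 = I² × R1 = (0.1417)² × 831 = 16.68 W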